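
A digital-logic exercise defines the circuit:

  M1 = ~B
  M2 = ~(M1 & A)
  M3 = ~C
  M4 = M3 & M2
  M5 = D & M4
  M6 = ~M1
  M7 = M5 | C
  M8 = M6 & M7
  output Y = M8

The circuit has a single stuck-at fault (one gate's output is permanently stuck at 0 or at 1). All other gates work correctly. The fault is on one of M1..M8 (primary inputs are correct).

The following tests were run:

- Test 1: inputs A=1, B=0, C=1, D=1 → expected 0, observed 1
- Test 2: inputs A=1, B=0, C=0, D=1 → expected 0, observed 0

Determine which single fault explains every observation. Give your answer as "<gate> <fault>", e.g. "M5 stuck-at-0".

Fault-free values for test 1 (A=1, B=0, C=1, D=1): M1=1, M2=0, M3=0, M4=0, M5=0, M6=0, M7=1, M8=0, giving Y=0. Observed 1.
Test 1: faults giving observed 1 are {M1 stuck-at-0, M6 stuck-at-1, M8 stuck-at-1}.
Test 2 (A=1, B=0, C=0, D=1): fault-free M1=1, M2=0, M3=1, M4=0, M5=0, M6=0, M7=0, M8=0 → 0; observed 0. Eliminates M1 stuck-at-0, M8 stuck-at-1.
Only M6 stuck-at-1 is consistent with every test.

M6 stuck-at-1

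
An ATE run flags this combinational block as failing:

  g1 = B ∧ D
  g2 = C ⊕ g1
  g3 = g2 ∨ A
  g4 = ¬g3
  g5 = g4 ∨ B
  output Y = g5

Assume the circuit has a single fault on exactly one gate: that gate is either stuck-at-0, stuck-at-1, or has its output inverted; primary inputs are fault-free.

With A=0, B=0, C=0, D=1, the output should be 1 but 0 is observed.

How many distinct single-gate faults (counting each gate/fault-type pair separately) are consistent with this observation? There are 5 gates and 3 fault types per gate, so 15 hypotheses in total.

10

Fault-free: g1=0, g2=0, g3=0, g4=1, g5=1 → 1. Observed 0.
  g1: stuck-at-1, inverted output ✓; others ✗
  g2: stuck-at-1, inverted output ✓; others ✗
  g3: stuck-at-1, inverted output ✓; others ✗
  g4: stuck-at-0, inverted output ✓; others ✗
  g5: stuck-at-0, inverted output ✓; others ✗
Consistent faults: {g1 stuck-at-1, g1 inverted output, g2 stuck-at-1, g2 inverted output, g3 stuck-at-1, g3 inverted output, g4 stuck-at-0, g4 inverted output, g5 stuck-at-0, g5 inverted output} — 10 in all.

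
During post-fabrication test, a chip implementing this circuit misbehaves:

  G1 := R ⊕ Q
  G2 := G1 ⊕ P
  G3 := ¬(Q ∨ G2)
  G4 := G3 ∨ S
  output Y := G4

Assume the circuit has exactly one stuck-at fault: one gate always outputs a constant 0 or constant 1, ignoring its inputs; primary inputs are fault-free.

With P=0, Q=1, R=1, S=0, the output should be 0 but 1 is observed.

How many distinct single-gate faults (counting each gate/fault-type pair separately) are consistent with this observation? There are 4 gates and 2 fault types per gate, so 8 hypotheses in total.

Fault-free: G1=0, G2=0, G3=0, G4=0 → 0. Observed 1.
  G1 stuck-at-0: output 0 ✗
  G1 stuck-at-1: output 0 ✗
  G2 stuck-at-0: output 0 ✗
  G2 stuck-at-1: output 0 ✗
  G3 stuck-at-0: output 0 ✗
  G3 stuck-at-1: output 1 ✓
  G4 stuck-at-0: output 0 ✗
  G4 stuck-at-1: output 1 ✓
Consistent faults: {G3 stuck-at-1, G4 stuck-at-1} — 2 in all.

2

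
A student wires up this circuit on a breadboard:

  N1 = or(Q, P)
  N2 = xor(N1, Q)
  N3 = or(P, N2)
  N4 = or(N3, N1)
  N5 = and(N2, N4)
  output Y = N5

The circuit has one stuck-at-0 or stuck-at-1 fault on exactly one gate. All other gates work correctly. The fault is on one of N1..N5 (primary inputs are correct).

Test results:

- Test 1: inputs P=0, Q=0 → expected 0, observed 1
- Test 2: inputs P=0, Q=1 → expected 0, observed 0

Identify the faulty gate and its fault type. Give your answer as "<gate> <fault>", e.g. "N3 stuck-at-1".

Fault-free values for test 1 (P=0, Q=0): N1=0, N2=0, N3=0, N4=0, N5=0, giving Y=0. Observed 1.
Test 1: faults giving observed 1 are {N1 stuck-at-1, N2 stuck-at-1, N5 stuck-at-1}.
Test 2 (P=0, Q=1): fault-free N1=1, N2=0, N3=0, N4=1, N5=0 → 0; observed 0. Eliminates N2 stuck-at-1, N5 stuck-at-1.
Only N1 stuck-at-1 is consistent with every test.

N1 stuck-at-1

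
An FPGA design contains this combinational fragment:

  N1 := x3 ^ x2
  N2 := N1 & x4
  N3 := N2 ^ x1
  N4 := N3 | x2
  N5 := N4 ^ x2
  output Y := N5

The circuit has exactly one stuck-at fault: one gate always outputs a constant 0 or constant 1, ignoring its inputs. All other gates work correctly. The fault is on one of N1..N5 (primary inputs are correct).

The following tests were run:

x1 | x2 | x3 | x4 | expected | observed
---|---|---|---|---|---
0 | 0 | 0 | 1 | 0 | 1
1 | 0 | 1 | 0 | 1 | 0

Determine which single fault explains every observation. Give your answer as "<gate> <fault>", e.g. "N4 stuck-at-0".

N2 stuck-at-1

Fault-free values for test 1 (x1=0, x2=0, x3=0, x4=1): N1=0, N2=0, N3=0, N4=0, N5=0, giving Y=0. Observed 1.
Test 1: faults giving observed 1 are {N1 stuck-at-1, N2 stuck-at-1, N3 stuck-at-1, N4 stuck-at-1, N5 stuck-at-1}.
Test 2 (x1=1, x2=0, x3=1, x4=0): fault-free N1=1, N2=0, N3=1, N4=1, N5=1 → 1; observed 0. Eliminates N1 stuck-at-1, N3 stuck-at-1, N4 stuck-at-1, N5 stuck-at-1.
Only N2 stuck-at-1 is consistent with every test.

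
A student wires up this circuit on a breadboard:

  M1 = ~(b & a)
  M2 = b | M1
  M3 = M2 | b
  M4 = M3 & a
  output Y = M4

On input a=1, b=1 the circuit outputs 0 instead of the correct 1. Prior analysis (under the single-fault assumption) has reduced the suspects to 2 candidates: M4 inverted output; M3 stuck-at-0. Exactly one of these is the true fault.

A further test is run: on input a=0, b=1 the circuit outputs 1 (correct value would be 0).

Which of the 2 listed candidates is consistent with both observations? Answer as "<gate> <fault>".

M4 inverted output

Evaluate each candidate on input a=0, b=1:
  M4 inverted output: M1=1, M2=1, M3=1, M4=1 [inverted output] → 1 — matches
  M3 stuck-at-0: M1=1, M2=1, M3=0 [stuck-at-0], M4=0 → 0 — eliminated
Only M4 inverted output reproduces the observed 1.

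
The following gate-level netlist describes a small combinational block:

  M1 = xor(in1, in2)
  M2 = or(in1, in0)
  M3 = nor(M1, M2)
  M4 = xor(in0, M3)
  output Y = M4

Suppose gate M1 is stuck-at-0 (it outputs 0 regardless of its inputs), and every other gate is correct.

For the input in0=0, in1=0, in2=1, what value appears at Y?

Propagate with M1 forced: M1=0 [stuck-at-0], M2=0, M3=1, M4=1.
So Y = 1. (Without the fault it would be 0.)

1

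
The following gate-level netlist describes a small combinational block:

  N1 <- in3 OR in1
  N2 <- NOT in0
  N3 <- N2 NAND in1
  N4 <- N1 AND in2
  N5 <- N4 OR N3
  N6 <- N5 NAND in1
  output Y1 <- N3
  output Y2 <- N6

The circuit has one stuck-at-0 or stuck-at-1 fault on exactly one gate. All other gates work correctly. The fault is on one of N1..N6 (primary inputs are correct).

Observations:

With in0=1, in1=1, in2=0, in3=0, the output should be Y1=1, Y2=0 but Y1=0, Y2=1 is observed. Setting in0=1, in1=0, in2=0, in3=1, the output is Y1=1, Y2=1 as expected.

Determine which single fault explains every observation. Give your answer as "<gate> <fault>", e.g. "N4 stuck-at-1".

Fault-free values for test 1 (in0=1, in1=1, in2=0, in3=0): N1=1, N2=0, N3=1, N4=0, N5=1, N6=0, giving Y1=1, Y2=0. Observed Y1=0, Y2=1.
Test 1: faults giving observed Y1=0, Y2=1 are {N2 stuck-at-1, N3 stuck-at-0}.
Test 2 (in0=1, in1=0, in2=0, in3=1): fault-free N1=1, N2=0, N3=1, N4=0, N5=1, N6=1 → Y1=1, Y2=1; observed Y1=1, Y2=1. Eliminates N3 stuck-at-0.
Only N2 stuck-at-1 is consistent with every test.

N2 stuck-at-1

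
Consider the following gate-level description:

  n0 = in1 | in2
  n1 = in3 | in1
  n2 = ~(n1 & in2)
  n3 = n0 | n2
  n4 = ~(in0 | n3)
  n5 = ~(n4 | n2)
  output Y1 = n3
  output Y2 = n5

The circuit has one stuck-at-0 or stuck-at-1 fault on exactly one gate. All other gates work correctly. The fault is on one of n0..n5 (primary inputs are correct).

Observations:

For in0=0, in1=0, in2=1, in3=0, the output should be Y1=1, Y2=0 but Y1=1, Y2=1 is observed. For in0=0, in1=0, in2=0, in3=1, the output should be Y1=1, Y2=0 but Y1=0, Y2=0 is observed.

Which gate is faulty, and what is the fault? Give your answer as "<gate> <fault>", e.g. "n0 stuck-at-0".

Fault-free values for test 1 (in0=0, in1=0, in2=1, in3=0): n0=1, n1=0, n2=1, n3=1, n4=0, n5=0, giving Y1=1, Y2=0. Observed Y1=1, Y2=1.
Test 1: faults giving observed Y1=1, Y2=1 are {n1 stuck-at-1, n2 stuck-at-0, n5 stuck-at-1}.
Test 2 (in0=0, in1=0, in2=0, in3=1): fault-free n0=0, n1=1, n2=1, n3=1, n4=0, n5=0 → Y1=1, Y2=0; observed Y1=0, Y2=0. Eliminates n1 stuck-at-1, n5 stuck-at-1.
Only n2 stuck-at-0 is consistent with every test.

n2 stuck-at-0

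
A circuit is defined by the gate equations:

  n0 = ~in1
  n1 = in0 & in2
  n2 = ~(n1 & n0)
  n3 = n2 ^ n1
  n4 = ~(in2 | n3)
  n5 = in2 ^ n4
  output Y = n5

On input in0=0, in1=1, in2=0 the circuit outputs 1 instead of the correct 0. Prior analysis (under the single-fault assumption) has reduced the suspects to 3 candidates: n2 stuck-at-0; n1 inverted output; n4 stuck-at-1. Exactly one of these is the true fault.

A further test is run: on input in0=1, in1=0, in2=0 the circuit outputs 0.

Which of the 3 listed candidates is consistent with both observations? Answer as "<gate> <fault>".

n1 inverted output

Evaluate each candidate on input in0=1, in1=0, in2=0:
  n2 stuck-at-0: n0=1, n1=0, n2=0 [stuck-at-0], n3=0, n4=1, n5=1 → 1 — eliminated
  n1 inverted output: n0=1, n1=1 [inverted output], n2=0, n3=1, n4=0, n5=0 → 0 — matches
  n4 stuck-at-1: n0=1, n1=0, n2=1, n3=1, n4=1 [stuck-at-1], n5=1 → 1 — eliminated
Only n1 inverted output reproduces the observed 0.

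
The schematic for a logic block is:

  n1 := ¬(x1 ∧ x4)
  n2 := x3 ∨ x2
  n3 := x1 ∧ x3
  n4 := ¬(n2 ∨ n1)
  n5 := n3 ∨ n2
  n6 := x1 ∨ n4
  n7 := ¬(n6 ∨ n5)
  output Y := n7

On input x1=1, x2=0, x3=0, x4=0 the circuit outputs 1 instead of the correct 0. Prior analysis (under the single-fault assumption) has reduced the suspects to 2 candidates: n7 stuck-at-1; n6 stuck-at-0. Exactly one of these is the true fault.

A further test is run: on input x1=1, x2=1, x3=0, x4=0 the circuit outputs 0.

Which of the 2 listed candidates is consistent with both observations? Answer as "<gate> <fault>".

Evaluate each candidate on input x1=1, x2=1, x3=0, x4=0:
  n7 stuck-at-1: n1=1, n2=1, n3=0, n4=0, n5=1, n6=1, n7=1 [stuck-at-1] → 1 — eliminated
  n6 stuck-at-0: n1=1, n2=1, n3=0, n4=0, n5=1, n6=0 [stuck-at-0], n7=0 → 0 — matches
Only n6 stuck-at-0 reproduces the observed 0.

n6 stuck-at-0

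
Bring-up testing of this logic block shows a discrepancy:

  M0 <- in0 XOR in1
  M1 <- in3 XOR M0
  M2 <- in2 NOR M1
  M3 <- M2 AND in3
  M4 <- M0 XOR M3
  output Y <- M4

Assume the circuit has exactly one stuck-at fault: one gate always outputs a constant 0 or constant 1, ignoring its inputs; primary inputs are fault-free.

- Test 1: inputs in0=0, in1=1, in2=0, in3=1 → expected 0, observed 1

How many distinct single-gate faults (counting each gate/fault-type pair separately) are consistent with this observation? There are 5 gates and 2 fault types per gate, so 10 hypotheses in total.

4

Fault-free: M0=1, M1=0, M2=1, M3=1, M4=0 → 0. Observed 1.
  M0 stuck-at-0: output 0 ✗
  M0 stuck-at-1: output 0 ✗
  M1 stuck-at-0: output 0 ✗
  M1 stuck-at-1: output 1 ✓
  M2 stuck-at-0: output 1 ✓
  M2 stuck-at-1: output 0 ✗
  M3 stuck-at-0: output 1 ✓
  M3 stuck-at-1: output 0 ✗
  M4 stuck-at-0: output 0 ✗
  M4 stuck-at-1: output 1 ✓
Consistent faults: {M1 stuck-at-1, M2 stuck-at-0, M3 stuck-at-0, M4 stuck-at-1} — 4 in all.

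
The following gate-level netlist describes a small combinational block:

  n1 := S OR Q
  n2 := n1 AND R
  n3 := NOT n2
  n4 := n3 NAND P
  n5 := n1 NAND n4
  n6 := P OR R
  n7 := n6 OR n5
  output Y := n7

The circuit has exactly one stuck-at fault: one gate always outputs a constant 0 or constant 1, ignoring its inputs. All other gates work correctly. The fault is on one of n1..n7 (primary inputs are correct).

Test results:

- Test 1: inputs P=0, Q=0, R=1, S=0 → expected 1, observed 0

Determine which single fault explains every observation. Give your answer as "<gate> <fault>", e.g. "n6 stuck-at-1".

Fault-free values for test 1 (P=0, Q=0, R=1, S=0): n1=0, n2=0, n3=1, n4=1, n5=1, n6=1, n7=1, giving Y=1. Observed 0.
Test 1: faults giving observed 0 are {n7 stuck-at-0}.
Only n7 stuck-at-0 is consistent with every test.

n7 stuck-at-0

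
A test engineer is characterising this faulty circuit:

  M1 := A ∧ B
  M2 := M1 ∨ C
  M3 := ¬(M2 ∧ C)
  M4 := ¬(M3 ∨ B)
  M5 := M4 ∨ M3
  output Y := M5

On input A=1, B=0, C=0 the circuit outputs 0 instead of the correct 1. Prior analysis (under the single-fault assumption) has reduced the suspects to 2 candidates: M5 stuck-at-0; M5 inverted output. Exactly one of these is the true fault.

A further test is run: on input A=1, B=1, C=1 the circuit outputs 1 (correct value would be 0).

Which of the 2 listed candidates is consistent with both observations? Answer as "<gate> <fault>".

M5 inverted output

Evaluate each candidate on input A=1, B=1, C=1:
  M5 stuck-at-0: M1=1, M2=1, M3=0, M4=0, M5=0 [stuck-at-0] → 0 — eliminated
  M5 inverted output: M1=1, M2=1, M3=0, M4=0, M5=1 [inverted output] → 1 — matches
Only M5 inverted output reproduces the observed 1.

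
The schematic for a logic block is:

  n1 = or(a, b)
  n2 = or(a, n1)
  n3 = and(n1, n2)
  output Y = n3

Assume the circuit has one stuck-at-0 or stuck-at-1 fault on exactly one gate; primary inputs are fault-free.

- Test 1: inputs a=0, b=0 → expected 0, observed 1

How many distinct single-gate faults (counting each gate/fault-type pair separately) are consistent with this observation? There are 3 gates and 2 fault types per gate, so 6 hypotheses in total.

2

Fault-free: n1=0, n2=0, n3=0 → 0. Observed 1.
  n1 stuck-at-0: output 0 ✗
  n1 stuck-at-1: output 1 ✓
  n2 stuck-at-0: output 0 ✗
  n2 stuck-at-1: output 0 ✗
  n3 stuck-at-0: output 0 ✗
  n3 stuck-at-1: output 1 ✓
Consistent faults: {n1 stuck-at-1, n3 stuck-at-1} — 2 in all.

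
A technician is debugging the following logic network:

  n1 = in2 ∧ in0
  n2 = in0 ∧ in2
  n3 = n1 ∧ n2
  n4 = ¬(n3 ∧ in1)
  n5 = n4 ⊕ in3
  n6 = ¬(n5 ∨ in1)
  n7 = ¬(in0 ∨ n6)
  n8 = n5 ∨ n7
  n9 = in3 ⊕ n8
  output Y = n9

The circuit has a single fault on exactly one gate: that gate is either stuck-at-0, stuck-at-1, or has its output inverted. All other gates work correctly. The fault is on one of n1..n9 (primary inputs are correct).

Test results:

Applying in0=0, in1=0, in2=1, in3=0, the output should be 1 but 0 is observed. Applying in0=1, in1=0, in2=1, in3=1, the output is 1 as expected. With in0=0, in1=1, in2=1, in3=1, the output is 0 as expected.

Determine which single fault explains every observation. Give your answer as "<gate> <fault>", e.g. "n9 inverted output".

Fault-free values for test 1 (in0=0, in1=0, in2=1, in3=0): n1=0, n2=0, n3=0, n4=1, n5=1, n6=0, n7=1, n8=1, n9=1, giving Y=1. Observed 0.
Test 1: faults giving observed 0 are {n4 stuck-at-0, n4 inverted output, n5 stuck-at-0, n5 inverted output, n8 stuck-at-0, n8 inverted output, n9 stuck-at-0, n9 inverted output}.
Test 2 (in0=1, in1=0, in2=1, in3=1): fault-free n1=1, n2=1, n3=1, n4=1, n5=0, n6=1, n7=0, n8=0, n9=1 → 1; observed 1. Eliminates n4 stuck-at-0, n4 inverted output, n5 inverted output, n8 inverted output, n9 stuck-at-0, n9 inverted output.
Test 3 (in0=0, in1=1, in2=1, in3=1): fault-free n1=0, n2=0, n3=0, n4=1, n5=0, n6=0, n7=1, n8=1, n9=0 → 0; observed 0. Eliminates n8 stuck-at-0.
Only n5 stuck-at-0 is consistent with every test.

n5 stuck-at-0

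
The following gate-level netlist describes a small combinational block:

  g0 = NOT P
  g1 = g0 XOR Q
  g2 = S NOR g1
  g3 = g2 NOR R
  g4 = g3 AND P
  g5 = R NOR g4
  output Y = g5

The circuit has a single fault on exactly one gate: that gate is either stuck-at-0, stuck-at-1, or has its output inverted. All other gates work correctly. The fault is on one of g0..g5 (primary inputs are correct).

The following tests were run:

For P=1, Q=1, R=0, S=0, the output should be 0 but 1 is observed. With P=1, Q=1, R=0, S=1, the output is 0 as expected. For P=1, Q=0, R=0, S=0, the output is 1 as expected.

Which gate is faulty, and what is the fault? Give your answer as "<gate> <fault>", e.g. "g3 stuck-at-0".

Fault-free values for test 1 (P=1, Q=1, R=0, S=0): g0=0, g1=1, g2=0, g3=1, g4=1, g5=0, giving Y=0. Observed 1.
Test 1: faults giving observed 1 are {g0 stuck-at-1, g0 inverted output, g1 stuck-at-0, g1 inverted output, g2 stuck-at-1, g2 inverted output, g3 stuck-at-0, g3 inverted output, g4 stuck-at-0, g4 inverted output, g5 stuck-at-1, g5 inverted output}.
Test 2 (P=1, Q=1, R=0, S=1): fault-free g0=0, g1=1, g2=0, g3=1, g4=1, g5=0 → 0; observed 0. Eliminates g2 stuck-at-1, g2 inverted output, g3 stuck-at-0, g3 inverted output, g4 stuck-at-0, g4 inverted output, g5 stuck-at-1, g5 inverted output.
Test 3 (P=1, Q=0, R=0, S=0): fault-free g0=0, g1=0, g2=1, g3=0, g4=0, g5=1 → 1; observed 1. Eliminates g0 stuck-at-1, g0 inverted output, g1 inverted output.
Only g1 stuck-at-0 is consistent with every test.

g1 stuck-at-0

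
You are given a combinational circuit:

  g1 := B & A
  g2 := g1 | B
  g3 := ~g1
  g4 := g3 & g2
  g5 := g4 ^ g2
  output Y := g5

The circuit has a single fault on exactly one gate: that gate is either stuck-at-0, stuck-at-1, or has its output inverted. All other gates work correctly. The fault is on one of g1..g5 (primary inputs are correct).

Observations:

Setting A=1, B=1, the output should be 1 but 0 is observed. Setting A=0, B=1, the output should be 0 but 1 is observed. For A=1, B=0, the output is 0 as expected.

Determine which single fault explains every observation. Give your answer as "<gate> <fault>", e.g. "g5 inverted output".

Fault-free values for test 1 (A=1, B=1): g1=1, g2=1, g3=0, g4=0, g5=1, giving Y=1. Observed 0.
Test 1: faults giving observed 0 are {g1 stuck-at-0, g1 inverted output, g2 stuck-at-0, g2 inverted output, g3 stuck-at-1, g3 inverted output, g4 stuck-at-1, g4 inverted output, g5 stuck-at-0, g5 inverted output}.
Test 2 (A=0, B=1): fault-free g1=0, g2=1, g3=1, g4=1, g5=0 → 0; observed 1. Eliminates g1 stuck-at-0, g2 stuck-at-0, g2 inverted output, g3 stuck-at-1, g4 stuck-at-1, g5 stuck-at-0.
Test 3 (A=1, B=0): fault-free g1=0, g2=0, g3=1, g4=0, g5=0 → 0; observed 0. Eliminates g1 inverted output, g4 inverted output, g5 inverted output.
Only g3 inverted output is consistent with every test.

g3 inverted output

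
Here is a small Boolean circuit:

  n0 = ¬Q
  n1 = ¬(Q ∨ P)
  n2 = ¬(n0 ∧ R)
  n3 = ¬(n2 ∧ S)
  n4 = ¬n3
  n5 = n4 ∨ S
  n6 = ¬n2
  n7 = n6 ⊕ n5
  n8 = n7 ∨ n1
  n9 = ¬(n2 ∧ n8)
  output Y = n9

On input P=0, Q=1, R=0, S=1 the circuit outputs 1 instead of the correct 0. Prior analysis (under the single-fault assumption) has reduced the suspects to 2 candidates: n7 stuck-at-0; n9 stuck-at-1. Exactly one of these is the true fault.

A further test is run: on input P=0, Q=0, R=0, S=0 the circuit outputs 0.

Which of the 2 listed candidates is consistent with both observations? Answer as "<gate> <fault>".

n7 stuck-at-0

Evaluate each candidate on input P=0, Q=0, R=0, S=0:
  n7 stuck-at-0: n0=1, n1=1, n2=1, n3=1, n4=0, n5=0, n6=0, n7=0 [stuck-at-0], n8=1, n9=0 → 0 — matches
  n9 stuck-at-1: n0=1, n1=1, n2=1, n3=1, n4=0, n5=0, n6=0, n7=0, n8=1, n9=1 [stuck-at-1] → 1 — eliminated
Only n7 stuck-at-0 reproduces the observed 0.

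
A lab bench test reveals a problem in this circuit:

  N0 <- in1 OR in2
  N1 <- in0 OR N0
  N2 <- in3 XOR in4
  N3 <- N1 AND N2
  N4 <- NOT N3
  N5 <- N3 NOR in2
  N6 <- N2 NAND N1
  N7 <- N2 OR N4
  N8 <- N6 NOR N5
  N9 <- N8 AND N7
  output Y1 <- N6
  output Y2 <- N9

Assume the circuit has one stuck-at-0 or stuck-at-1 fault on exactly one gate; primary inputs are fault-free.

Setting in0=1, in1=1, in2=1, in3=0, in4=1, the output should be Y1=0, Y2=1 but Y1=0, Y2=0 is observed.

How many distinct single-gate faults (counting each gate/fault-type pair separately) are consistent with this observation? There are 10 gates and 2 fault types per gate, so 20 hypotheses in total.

Fault-free: N0=1, N1=1, N2=1, N3=1, N4=0, N5=0, N6=0, N7=1, N8=1, N9=1 → Y1=0, Y2=1. Observed Y1=0, Y2=0.
  N0: none of the 2 fault types match ✗
  N1: none of the 2 fault types match ✗
  N2: none of the 2 fault types match ✗
  N3: none of the 2 fault types match ✗
  N4: none of the 2 fault types match ✗
  N5: stuck-at-1 ✓; others ✗
  N6: none of the 2 fault types match ✗
  N7: stuck-at-0 ✓; others ✗
  N8: stuck-at-0 ✓; others ✗
  N9: stuck-at-0 ✓; others ✗
Consistent faults: {N5 stuck-at-1, N7 stuck-at-0, N8 stuck-at-0, N9 stuck-at-0} — 4 in all.

4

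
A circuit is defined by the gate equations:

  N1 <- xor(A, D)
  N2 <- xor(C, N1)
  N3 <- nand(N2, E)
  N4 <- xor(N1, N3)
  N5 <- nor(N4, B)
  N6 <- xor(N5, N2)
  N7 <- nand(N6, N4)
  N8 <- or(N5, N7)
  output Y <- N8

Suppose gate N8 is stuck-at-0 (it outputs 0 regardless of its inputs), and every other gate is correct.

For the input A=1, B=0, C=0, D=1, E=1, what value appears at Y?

Propagate with N8 forced: N1=0, N2=0, N3=1, N4=1, N5=0, N6=0, N7=1, N8=0 [stuck-at-0].
So Y = 0. (Without the fault it would be 1.)

0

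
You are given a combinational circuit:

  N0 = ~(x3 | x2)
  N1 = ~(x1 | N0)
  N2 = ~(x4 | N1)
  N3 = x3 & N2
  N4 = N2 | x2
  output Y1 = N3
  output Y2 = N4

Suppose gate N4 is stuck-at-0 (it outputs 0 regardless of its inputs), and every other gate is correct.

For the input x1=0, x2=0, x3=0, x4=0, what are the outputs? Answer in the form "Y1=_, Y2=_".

Propagate with N4 forced: N0=1, N1=0, N2=1, N3=0, N4=0 [stuck-at-0].
So the outputs are Y1=0, Y2=0. (Without the fault they would be Y1=0, Y2=1.)

Y1=0, Y2=0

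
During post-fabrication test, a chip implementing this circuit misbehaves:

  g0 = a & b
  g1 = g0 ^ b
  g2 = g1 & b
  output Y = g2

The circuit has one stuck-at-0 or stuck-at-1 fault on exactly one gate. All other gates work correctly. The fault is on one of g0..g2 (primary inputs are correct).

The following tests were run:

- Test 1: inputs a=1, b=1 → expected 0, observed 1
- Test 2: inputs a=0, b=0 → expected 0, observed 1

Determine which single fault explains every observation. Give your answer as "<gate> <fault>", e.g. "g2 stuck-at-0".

g2 stuck-at-1

Fault-free values for test 1 (a=1, b=1): g0=1, g1=0, g2=0, giving Y=0. Observed 1.
Test 1: faults giving observed 1 are {g0 stuck-at-0, g1 stuck-at-1, g2 stuck-at-1}.
Test 2 (a=0, b=0): fault-free g0=0, g1=0, g2=0 → 0; observed 1. Eliminates g0 stuck-at-0, g1 stuck-at-1.
Only g2 stuck-at-1 is consistent with every test.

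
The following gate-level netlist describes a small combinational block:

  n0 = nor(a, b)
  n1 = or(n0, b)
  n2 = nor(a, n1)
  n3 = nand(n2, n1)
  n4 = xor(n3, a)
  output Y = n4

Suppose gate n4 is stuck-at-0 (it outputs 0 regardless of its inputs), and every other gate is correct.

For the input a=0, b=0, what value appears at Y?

Propagate with n4 forced: n0=1, n1=1, n2=0, n3=1, n4=0 [stuck-at-0].
So Y = 0. (Without the fault it would be 1.)

0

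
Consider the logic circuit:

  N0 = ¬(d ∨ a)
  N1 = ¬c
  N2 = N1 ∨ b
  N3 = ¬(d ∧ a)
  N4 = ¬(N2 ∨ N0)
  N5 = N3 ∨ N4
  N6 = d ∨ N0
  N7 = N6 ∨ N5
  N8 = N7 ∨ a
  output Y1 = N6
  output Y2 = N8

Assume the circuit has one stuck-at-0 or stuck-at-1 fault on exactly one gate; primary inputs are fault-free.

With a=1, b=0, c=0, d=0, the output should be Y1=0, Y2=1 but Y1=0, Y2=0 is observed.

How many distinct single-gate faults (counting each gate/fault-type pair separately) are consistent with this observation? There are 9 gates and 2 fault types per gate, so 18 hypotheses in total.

1

Fault-free: N0=0, N1=1, N2=1, N3=1, N4=0, N5=1, N6=0, N7=1, N8=1 → Y1=0, Y2=1. Observed Y1=0, Y2=0.
  N0: none of the 2 fault types match ✗
  N1: none of the 2 fault types match ✗
  N2: none of the 2 fault types match ✗
  N3: none of the 2 fault types match ✗
  N4: none of the 2 fault types match ✗
  N5: none of the 2 fault types match ✗
  N6: none of the 2 fault types match ✗
  N7: none of the 2 fault types match ✗
  N8: stuck-at-0 ✓; others ✗
Consistent faults: {N8 stuck-at-0} — 1 in all.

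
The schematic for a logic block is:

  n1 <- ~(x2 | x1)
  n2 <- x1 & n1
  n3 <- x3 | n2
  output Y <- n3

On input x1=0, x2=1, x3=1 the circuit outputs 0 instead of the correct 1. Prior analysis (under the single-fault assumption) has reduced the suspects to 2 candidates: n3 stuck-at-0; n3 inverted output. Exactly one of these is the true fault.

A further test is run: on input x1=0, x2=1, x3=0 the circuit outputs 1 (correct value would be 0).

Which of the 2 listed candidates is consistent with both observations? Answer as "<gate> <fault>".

Evaluate each candidate on input x1=0, x2=1, x3=0:
  n3 stuck-at-0: n1=0, n2=0, n3=0 [stuck-at-0] → 0 — eliminated
  n3 inverted output: n1=0, n2=0, n3=1 [inverted output] → 1 — matches
Only n3 inverted output reproduces the observed 1.

n3 inverted output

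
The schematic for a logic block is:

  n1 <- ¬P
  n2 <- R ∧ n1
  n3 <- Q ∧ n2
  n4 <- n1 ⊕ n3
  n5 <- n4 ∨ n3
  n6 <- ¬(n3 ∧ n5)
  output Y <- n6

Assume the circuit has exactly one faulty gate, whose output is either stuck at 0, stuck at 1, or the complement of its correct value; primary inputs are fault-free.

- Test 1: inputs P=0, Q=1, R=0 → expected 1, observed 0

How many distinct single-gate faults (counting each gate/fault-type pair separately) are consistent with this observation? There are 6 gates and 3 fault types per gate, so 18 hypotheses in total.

6

Fault-free: n1=1, n2=0, n3=0, n4=1, n5=1, n6=1 → 1. Observed 0.
  n1: none of the 3 fault types match ✗
  n2: stuck-at-1, inverted output ✓; others ✗
  n3: stuck-at-1, inverted output ✓; others ✗
  n4: none of the 3 fault types match ✗
  n5: none of the 3 fault types match ✗
  n6: stuck-at-0, inverted output ✓; others ✗
Consistent faults: {n2 stuck-at-1, n2 inverted output, n3 stuck-at-1, n3 inverted output, n6 stuck-at-0, n6 inverted output} — 6 in all.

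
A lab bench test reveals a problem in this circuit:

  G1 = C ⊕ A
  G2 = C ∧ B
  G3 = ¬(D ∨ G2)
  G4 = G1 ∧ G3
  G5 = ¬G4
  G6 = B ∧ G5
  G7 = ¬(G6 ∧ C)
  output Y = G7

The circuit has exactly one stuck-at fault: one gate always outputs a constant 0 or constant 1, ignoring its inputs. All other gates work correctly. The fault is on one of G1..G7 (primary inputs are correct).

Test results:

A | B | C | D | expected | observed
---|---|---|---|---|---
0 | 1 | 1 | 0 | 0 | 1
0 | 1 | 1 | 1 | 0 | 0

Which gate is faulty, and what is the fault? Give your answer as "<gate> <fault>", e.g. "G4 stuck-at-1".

G2 stuck-at-0

Fault-free values for test 1 (A=0, B=1, C=1, D=0): G1=1, G2=1, G3=0, G4=0, G5=1, G6=1, G7=0, giving Y=0. Observed 1.
Test 1: faults giving observed 1 are {G2 stuck-at-0, G3 stuck-at-1, G4 stuck-at-1, G5 stuck-at-0, G6 stuck-at-0, G7 stuck-at-1}.
Test 2 (A=0, B=1, C=1, D=1): fault-free G1=1, G2=1, G3=0, G4=0, G5=1, G6=1, G7=0 → 0; observed 0. Eliminates G3 stuck-at-1, G4 stuck-at-1, G5 stuck-at-0, G6 stuck-at-0, G7 stuck-at-1.
Only G2 stuck-at-0 is consistent with every test.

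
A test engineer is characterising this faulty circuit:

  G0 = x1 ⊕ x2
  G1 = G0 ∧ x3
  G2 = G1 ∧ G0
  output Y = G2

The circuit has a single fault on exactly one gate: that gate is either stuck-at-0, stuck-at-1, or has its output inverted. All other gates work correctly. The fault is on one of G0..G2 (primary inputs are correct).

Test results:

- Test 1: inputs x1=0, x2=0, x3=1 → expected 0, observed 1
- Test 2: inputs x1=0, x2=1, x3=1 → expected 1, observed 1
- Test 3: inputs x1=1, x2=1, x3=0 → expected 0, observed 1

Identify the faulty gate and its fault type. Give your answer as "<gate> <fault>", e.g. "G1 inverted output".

G2 stuck-at-1

Fault-free values for test 1 (x1=0, x2=0, x3=1): G0=0, G1=0, G2=0, giving Y=0. Observed 1.
Test 1: faults giving observed 1 are {G0 stuck-at-1, G0 inverted output, G2 stuck-at-1, G2 inverted output}.
Test 2 (x1=0, x2=1, x3=1): fault-free G0=1, G1=1, G2=1 → 1; observed 1. Eliminates G0 inverted output, G2 inverted output.
Test 3 (x1=1, x2=1, x3=0): fault-free G0=0, G1=0, G2=0 → 0; observed 1. Eliminates G0 stuck-at-1.
Only G2 stuck-at-1 is consistent with every test.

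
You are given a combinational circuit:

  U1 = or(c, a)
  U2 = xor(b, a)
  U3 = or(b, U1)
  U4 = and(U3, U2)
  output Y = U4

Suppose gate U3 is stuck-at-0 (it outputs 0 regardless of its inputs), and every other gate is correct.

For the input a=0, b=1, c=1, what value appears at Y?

0

Propagate with U3 forced: U1=1, U2=1, U3=0 [stuck-at-0], U4=0.
So Y = 0. (Without the fault it would be 1.)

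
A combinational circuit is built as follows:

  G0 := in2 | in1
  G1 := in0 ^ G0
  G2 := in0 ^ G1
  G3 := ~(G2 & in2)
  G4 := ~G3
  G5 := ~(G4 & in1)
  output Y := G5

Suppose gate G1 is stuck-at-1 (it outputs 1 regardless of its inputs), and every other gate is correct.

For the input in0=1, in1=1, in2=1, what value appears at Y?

Propagate with G1 forced: G0=1, G1=1 [stuck-at-1], G2=0, G3=1, G4=0, G5=1.
So Y = 1. (Without the fault it would be 0.)

1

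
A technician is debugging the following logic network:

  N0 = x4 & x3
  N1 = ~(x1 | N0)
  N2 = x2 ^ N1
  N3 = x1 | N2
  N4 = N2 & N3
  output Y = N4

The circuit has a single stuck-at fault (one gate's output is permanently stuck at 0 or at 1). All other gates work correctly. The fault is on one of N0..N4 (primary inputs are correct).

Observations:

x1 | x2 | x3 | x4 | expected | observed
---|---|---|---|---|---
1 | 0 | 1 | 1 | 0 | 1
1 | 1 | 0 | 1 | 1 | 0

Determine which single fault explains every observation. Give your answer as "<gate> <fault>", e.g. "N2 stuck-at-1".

N1 stuck-at-1

Fault-free values for test 1 (x1=1, x2=0, x3=1, x4=1): N0=1, N1=0, N2=0, N3=1, N4=0, giving Y=0. Observed 1.
Test 1: faults giving observed 1 are {N1 stuck-at-1, N2 stuck-at-1, N4 stuck-at-1}.
Test 2 (x1=1, x2=1, x3=0, x4=1): fault-free N0=0, N1=0, N2=1, N3=1, N4=1 → 1; observed 0. Eliminates N2 stuck-at-1, N4 stuck-at-1.
Only N1 stuck-at-1 is consistent with every test.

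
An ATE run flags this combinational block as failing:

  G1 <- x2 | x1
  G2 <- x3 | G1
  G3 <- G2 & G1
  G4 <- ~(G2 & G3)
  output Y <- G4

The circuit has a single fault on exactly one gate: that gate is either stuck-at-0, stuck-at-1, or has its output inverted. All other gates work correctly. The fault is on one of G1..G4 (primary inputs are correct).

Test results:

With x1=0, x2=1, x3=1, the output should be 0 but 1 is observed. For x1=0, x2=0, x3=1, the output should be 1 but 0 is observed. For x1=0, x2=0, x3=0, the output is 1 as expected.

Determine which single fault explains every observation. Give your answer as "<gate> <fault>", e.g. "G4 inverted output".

G3 inverted output

Fault-free values for test 1 (x1=0, x2=1, x3=1): G1=1, G2=1, G3=1, G4=0, giving Y=0. Observed 1.
Test 1: faults giving observed 1 are {G1 stuck-at-0, G1 inverted output, G2 stuck-at-0, G2 inverted output, G3 stuck-at-0, G3 inverted output, G4 stuck-at-1, G4 inverted output}.
Test 2 (x1=0, x2=0, x3=1): fault-free G1=0, G2=1, G3=0, G4=1 → 1; observed 0. Eliminates G1 stuck-at-0, G2 stuck-at-0, G2 inverted output, G3 stuck-at-0, G4 stuck-at-1.
Test 3 (x1=0, x2=0, x3=0): fault-free G1=0, G2=0, G3=0, G4=1 → 1; observed 1. Eliminates G1 inverted output, G4 inverted output.
Only G3 inverted output is consistent with every test.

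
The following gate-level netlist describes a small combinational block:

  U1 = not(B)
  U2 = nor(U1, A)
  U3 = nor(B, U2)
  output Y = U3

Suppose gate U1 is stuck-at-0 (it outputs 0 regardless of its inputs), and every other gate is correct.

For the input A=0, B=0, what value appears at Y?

0

Propagate with U1 forced: U1=0 [stuck-at-0], U2=1, U3=0.
So Y = 0. (Without the fault it would be 1.)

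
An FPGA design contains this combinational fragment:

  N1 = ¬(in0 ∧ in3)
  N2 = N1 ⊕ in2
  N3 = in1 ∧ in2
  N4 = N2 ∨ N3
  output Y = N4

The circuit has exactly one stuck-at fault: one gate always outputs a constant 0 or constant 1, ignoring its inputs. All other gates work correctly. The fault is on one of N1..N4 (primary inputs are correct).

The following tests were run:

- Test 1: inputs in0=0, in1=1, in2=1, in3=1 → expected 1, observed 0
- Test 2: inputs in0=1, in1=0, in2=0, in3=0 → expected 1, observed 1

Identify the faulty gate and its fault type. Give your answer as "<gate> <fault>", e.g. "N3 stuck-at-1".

Fault-free values for test 1 (in0=0, in1=1, in2=1, in3=1): N1=1, N2=0, N3=1, N4=1, giving Y=1. Observed 0.
Test 1: faults giving observed 0 are {N3 stuck-at-0, N4 stuck-at-0}.
Test 2 (in0=1, in1=0, in2=0, in3=0): fault-free N1=1, N2=1, N3=0, N4=1 → 1; observed 1. Eliminates N4 stuck-at-0.
Only N3 stuck-at-0 is consistent with every test.

N3 stuck-at-0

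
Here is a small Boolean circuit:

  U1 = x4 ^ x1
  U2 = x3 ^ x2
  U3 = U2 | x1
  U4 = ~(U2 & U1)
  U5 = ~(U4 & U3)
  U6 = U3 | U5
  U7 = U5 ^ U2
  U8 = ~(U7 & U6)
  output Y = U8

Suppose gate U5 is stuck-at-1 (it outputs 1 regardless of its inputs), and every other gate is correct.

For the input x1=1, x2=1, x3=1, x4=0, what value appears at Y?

Propagate with U5 forced: U1=1, U2=0, U3=1, U4=1, U5=1 [stuck-at-1], U6=1, U7=1, U8=0.
So Y = 0. (Without the fault it would be 1.)

0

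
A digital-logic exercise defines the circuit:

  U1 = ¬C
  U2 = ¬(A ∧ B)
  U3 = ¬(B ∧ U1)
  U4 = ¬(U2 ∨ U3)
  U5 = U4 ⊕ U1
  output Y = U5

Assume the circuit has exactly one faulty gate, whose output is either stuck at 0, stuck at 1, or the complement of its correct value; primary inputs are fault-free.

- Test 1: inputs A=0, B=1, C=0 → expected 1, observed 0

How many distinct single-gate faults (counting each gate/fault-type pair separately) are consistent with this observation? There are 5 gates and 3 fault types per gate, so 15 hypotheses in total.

8

Fault-free: U1=1, U2=1, U3=0, U4=0, U5=1 → 1. Observed 0.
  U1: stuck-at-0, inverted output ✓; others ✗
  U2: stuck-at-0, inverted output ✓; others ✗
  U3: none of the 3 fault types match ✗
  U4: stuck-at-1, inverted output ✓; others ✗
  U5: stuck-at-0, inverted output ✓; others ✗
Consistent faults: {U1 stuck-at-0, U1 inverted output, U2 stuck-at-0, U2 inverted output, U4 stuck-at-1, U4 inverted output, U5 stuck-at-0, U5 inverted output} — 8 in all.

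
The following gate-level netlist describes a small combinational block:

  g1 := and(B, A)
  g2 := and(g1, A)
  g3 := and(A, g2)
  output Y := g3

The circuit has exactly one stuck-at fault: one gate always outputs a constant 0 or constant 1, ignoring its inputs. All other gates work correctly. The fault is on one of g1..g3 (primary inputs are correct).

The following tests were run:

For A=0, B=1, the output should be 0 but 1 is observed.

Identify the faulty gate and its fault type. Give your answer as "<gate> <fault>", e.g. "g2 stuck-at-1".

Fault-free values for test 1 (A=0, B=1): g1=0, g2=0, g3=0, giving Y=0. Observed 1.
Test 1: faults giving observed 1 are {g3 stuck-at-1}.
Only g3 stuck-at-1 is consistent with every test.

g3 stuck-at-1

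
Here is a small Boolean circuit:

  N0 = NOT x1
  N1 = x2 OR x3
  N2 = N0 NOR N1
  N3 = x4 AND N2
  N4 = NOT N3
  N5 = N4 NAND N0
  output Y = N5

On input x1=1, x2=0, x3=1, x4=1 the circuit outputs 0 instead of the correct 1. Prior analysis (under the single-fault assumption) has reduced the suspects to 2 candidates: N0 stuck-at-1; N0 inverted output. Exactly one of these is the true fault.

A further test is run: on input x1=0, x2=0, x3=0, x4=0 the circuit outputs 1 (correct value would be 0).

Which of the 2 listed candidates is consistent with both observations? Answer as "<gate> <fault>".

Evaluate each candidate on input x1=0, x2=0, x3=0, x4=0:
  N0 stuck-at-1: N0=1 [stuck-at-1], N1=0, N2=0, N3=0, N4=1, N5=0 → 0 — eliminated
  N0 inverted output: N0=0 [inverted output], N1=0, N2=1, N3=0, N4=1, N5=1 → 1 — matches
Only N0 inverted output reproduces the observed 1.

N0 inverted output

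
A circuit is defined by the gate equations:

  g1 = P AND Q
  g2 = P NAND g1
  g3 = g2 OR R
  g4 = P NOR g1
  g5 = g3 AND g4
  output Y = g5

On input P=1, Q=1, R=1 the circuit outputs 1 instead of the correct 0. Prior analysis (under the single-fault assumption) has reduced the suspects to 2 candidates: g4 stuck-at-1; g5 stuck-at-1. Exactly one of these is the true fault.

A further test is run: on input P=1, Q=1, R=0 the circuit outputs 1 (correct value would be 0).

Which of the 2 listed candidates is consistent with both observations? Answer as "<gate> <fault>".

Evaluate each candidate on input P=1, Q=1, R=0:
  g4 stuck-at-1: g1=1, g2=0, g3=0, g4=1 [stuck-at-1], g5=0 → 0 — eliminated
  g5 stuck-at-1: g1=1, g2=0, g3=0, g4=0, g5=1 [stuck-at-1] → 1 — matches
Only g5 stuck-at-1 reproduces the observed 1.

g5 stuck-at-1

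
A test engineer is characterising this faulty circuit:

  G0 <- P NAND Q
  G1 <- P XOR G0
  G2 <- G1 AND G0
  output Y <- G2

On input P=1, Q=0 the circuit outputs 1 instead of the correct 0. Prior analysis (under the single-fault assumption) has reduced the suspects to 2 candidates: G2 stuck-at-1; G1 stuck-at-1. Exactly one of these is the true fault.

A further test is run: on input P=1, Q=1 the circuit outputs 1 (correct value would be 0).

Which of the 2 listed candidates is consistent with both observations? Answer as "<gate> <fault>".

Evaluate each candidate on input P=1, Q=1:
  G2 stuck-at-1: G0=0, G1=1, G2=1 [stuck-at-1] → 1 — matches
  G1 stuck-at-1: G0=0, G1=1 [stuck-at-1], G2=0 → 0 — eliminated
Only G2 stuck-at-1 reproduces the observed 1.

G2 stuck-at-1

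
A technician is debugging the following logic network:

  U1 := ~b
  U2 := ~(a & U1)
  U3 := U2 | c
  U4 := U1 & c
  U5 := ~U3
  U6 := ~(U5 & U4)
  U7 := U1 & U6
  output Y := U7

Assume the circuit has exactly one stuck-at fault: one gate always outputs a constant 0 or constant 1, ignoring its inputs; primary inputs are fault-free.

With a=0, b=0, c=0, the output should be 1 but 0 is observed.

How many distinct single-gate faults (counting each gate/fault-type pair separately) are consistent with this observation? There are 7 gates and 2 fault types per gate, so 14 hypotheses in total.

3

Fault-free: U1=1, U2=1, U3=1, U4=0, U5=0, U6=1, U7=1 → 1. Observed 0.
  U1 stuck-at-0: output 0 ✓
  U1 stuck-at-1: output 1 ✗
  U2 stuck-at-0: output 1 ✗
  U2 stuck-at-1: output 1 ✗
  U3 stuck-at-0: output 1 ✗
  U3 stuck-at-1: output 1 ✗
  U4 stuck-at-0: output 1 ✗
  U4 stuck-at-1: output 1 ✗
  U5 stuck-at-0: output 1 ✗
  U5 stuck-at-1: output 1 ✗
  U6 stuck-at-0: output 0 ✓
  U6 stuck-at-1: output 1 ✗
  U7 stuck-at-0: output 0 ✓
  U7 stuck-at-1: output 1 ✗
Consistent faults: {U1 stuck-at-0, U6 stuck-at-0, U7 stuck-at-0} — 3 in all.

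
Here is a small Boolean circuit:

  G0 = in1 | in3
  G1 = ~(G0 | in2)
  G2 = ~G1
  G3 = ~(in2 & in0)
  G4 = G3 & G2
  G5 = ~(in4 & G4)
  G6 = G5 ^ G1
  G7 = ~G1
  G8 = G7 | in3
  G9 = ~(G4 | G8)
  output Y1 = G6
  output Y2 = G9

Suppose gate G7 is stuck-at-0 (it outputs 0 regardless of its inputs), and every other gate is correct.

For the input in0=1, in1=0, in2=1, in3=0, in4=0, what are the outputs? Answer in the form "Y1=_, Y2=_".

Propagate with G7 forced: G0=0, G1=0, G2=1, G3=0, G4=0, G5=1, G6=1, G7=0 [stuck-at-0], G8=0, G9=1.
So the outputs are Y1=1, Y2=1. (Without the fault they would be Y1=1, Y2=0.)

Y1=1, Y2=1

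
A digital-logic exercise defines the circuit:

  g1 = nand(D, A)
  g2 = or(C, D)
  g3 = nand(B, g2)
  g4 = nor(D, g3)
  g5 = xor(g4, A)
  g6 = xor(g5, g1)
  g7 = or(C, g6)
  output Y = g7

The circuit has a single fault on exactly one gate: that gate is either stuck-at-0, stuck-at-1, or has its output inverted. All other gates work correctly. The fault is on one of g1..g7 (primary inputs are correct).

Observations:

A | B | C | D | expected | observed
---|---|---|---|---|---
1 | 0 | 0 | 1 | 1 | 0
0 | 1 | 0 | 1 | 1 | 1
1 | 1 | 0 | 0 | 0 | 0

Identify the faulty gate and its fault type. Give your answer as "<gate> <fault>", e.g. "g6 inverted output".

g1 stuck-at-1

Fault-free values for test 1 (A=1, B=0, C=0, D=1): g1=0, g2=1, g3=1, g4=0, g5=1, g6=1, g7=1, giving Y=1. Observed 0.
Test 1: faults giving observed 0 are {g1 stuck-at-1, g1 inverted output, g4 stuck-at-1, g4 inverted output, g5 stuck-at-0, g5 inverted output, g6 stuck-at-0, g6 inverted output, g7 stuck-at-0, g7 inverted output}.
Test 2 (A=0, B=1, C=0, D=1): fault-free g1=1, g2=1, g3=0, g4=0, g5=0, g6=1, g7=1 → 1; observed 1. Eliminates g1 inverted output, g4 stuck-at-1, g4 inverted output, g5 inverted output, g6 stuck-at-0, g6 inverted output, g7 stuck-at-0, g7 inverted output.
Test 3 (A=1, B=1, C=0, D=0): fault-free g1=1, g2=0, g3=1, g4=0, g5=1, g6=0, g7=0 → 0; observed 0. Eliminates g5 stuck-at-0.
Only g1 stuck-at-1 is consistent with every test.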